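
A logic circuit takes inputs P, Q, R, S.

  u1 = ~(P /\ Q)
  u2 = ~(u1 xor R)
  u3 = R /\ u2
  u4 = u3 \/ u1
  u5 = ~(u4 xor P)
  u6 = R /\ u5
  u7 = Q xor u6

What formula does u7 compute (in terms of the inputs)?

u1 = ~(P /\ Q)
u2 = ~(u1 xor R) = ~((~(P /\ Q)) xor R)
u3 = R /\ u2 = R /\ (~((~(P /\ Q)) xor R))
u4 = u3 \/ u1 = (R /\ (~((~(P /\ Q)) xor R))) \/ (~(P /\ Q))
u5 = ~(u4 xor P) = ~(((R /\ (~((~(P /\ Q)) xor R))) \/ (~(P /\ Q))) xor P)
u6 = R /\ u5 = R /\ (~(((R /\ (~((~(P /\ Q)) xor R))) \/ (~(P /\ Q))) xor P))
u7 = Q xor u6 = Q xor (R /\ (~(((R /\ (~((~(P /\ Q)) xor R))) \/ (~(P /\ Q))) xor P)))

Q xor (R /\ (~(((R /\ (~((~(P /\ Q)) xor R))) \/ (~(P /\ Q))) xor P)))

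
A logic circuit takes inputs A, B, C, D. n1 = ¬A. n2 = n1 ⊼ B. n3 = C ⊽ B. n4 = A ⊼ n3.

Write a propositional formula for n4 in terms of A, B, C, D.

n3 = C ⊽ B
n4 = A ⊼ n3 = A ⊼ (C ⊽ B)

A ⊼ (C ⊽ B)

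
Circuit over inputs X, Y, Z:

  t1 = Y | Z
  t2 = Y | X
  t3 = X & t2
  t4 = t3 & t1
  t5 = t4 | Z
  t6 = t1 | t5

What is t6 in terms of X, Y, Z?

(Y | Z) | (((X & (Y | X)) & (Y | Z)) | Z)

t1 = Y | Z
t2 = Y | X
t3 = X & t2 = X & (Y | X)
t4 = t3 & t1 = (X & (Y | X)) & (Y | Z)
t5 = t4 | Z = ((X & (Y | X)) & (Y | Z)) | Z
t6 = t1 | t5 = (Y | Z) | (((X & (Y | X)) & (Y | Z)) | Z)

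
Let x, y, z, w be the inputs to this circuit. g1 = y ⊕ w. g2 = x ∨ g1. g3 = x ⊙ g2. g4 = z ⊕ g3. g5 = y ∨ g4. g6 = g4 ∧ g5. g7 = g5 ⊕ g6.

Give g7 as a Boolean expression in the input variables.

g1 = y ⊕ w
g2 = x ∨ g1 = x ∨ (y ⊕ w)
g3 = x ⊙ g2 = x ⊙ (x ∨ (y ⊕ w))
g4 = z ⊕ g3 = z ⊕ (x ⊙ (x ∨ (y ⊕ w)))
g5 = y ∨ g4 = y ∨ (z ⊕ (x ⊙ (x ∨ (y ⊕ w))))
g6 = g4 ∧ g5 = (z ⊕ (x ⊙ (x ∨ (y ⊕ w)))) ∧ (y ∨ (z ⊕ (x ⊙ (x ∨ (y ⊕ w)))))
g7 = g5 ⊕ g6 = (y ∨ (z ⊕ (x ⊙ (x ∨ (y ⊕ w))))) ⊕ ((z ⊕ (x ⊙ (x ∨ (y ⊕ w)))) ∧ (y ∨ (z ⊕ (x ⊙ (x ∨ (y ⊕ w))))))

(y ∨ (z ⊕ (x ⊙ (x ∨ (y ⊕ w))))) ⊕ ((z ⊕ (x ⊙ (x ∨ (y ⊕ w)))) ∧ (y ∨ (z ⊕ (x ⊙ (x ∨ (y ⊕ w))))))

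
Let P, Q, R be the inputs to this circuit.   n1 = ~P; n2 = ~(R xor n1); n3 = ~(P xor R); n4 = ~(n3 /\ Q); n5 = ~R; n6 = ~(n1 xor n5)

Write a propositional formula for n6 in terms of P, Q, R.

~(~P xor ~R)

n1 = ~P
n5 = ~R
n6 = ~(n1 xor n5) = ~(~P xor ~R)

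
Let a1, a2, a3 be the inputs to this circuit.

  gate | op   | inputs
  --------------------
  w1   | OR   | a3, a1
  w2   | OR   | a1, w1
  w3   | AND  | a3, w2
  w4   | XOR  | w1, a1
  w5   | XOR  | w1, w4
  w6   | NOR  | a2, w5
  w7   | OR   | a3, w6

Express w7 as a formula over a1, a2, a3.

w1 = a3 OR a1
w4 = w1 XOR a1 = (a3 OR a1) XOR a1
w5 = w1 XOR w4 = (a3 OR a1) XOR ((a3 OR a1) XOR a1)
w6 = a2 NOR w5 = a2 NOR ((a3 OR a1) XOR ((a3 OR a1) XOR a1))
w7 = a3 OR w6 = a3 OR (a2 NOR ((a3 OR a1) XOR ((a3 OR a1) XOR a1)))

a3 OR (a2 NOR ((a3 OR a1) XOR ((a3 OR a1) XOR a1)))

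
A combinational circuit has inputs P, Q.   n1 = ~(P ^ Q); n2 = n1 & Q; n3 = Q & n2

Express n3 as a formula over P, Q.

n1 = ~(P ^ Q)
n2 = n1 & Q = (~(P ^ Q)) & Q
n3 = Q & n2 = Q & ((~(P ^ Q)) & Q)

Q & ((~(P ^ Q)) & Q)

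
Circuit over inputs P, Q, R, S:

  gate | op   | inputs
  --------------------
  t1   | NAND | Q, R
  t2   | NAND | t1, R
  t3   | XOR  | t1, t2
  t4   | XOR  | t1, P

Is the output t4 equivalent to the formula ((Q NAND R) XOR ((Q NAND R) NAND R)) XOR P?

No

t1 = Q NAND R
t4 = t1 XOR P = (Q NAND R) XOR P
At P=0, Q=0, R=0, S=0: circuit gives 1, formula gives 0.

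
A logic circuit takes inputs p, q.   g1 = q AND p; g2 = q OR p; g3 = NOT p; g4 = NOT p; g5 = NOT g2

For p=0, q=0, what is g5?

g2 = 0 OR 0 = 0
g5 = NOT 0 = 1

1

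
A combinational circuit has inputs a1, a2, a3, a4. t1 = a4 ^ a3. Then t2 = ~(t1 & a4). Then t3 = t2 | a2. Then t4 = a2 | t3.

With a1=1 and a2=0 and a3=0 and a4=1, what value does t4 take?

0

t1 = 1 ^ 0 = 1
t2 = ~(1 & 1) = 0
t3 = 0 | 0 = 0
t4 = 0 | 0 = 0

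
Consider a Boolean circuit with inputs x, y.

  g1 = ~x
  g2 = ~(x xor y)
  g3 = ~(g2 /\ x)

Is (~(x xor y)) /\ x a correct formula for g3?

g2 = ~(x xor y)
g3 = ~(g2 /\ x) = ~((~(x xor y)) /\ x)
At x=0, y=0: circuit gives 1, formula gives 0.

No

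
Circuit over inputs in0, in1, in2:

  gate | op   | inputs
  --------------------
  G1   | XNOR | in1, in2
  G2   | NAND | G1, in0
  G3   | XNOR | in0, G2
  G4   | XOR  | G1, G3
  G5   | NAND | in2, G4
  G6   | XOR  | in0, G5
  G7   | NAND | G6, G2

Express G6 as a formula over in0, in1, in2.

in0 XOR (in2 NAND ((in1 XNOR in2) XOR (in0 XNOR ((in1 XNOR in2) NAND in0))))

G1 = in1 XNOR in2
G2 = G1 NAND in0 = (in1 XNOR in2) NAND in0
G3 = in0 XNOR G2 = in0 XNOR ((in1 XNOR in2) NAND in0)
G4 = G1 XOR G3 = (in1 XNOR in2) XOR (in0 XNOR ((in1 XNOR in2) NAND in0))
G5 = in2 NAND G4 = in2 NAND ((in1 XNOR in2) XOR (in0 XNOR ((in1 XNOR in2) NAND in0)))
G6 = in0 XOR G5 = in0 XOR (in2 NAND ((in1 XNOR in2) XOR (in0 XNOR ((in1 XNOR in2) NAND in0))))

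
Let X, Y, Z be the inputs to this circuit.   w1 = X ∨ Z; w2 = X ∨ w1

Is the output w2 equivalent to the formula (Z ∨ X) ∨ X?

Yes

w1 = X ∨ Z
w2 = X ∨ w1 = X ∨ (X ∨ Z)
At X=0, Y=0, Z=0: circuit gives 0, formula gives 0.
At X=0, Y=0, Z=1: circuit gives 1, formula gives 1.
Agrees on all 8 inputs.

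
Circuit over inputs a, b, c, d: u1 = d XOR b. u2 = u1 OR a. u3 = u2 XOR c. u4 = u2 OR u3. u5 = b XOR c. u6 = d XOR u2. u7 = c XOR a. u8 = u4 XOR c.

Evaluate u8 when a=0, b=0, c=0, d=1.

u1 = 1 XOR 0 = 1
u2 = 1 OR 0 = 1
u3 = 1 XOR 0 = 1
u4 = 1 OR 1 = 1
u8 = 1 XOR 0 = 1

1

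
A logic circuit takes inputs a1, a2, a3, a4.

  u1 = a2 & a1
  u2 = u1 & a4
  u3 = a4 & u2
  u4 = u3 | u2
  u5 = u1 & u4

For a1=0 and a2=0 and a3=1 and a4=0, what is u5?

0

u1 = 0 & 0 = 0
u2 = 0 & 0 = 0
u3 = 0 & 0 = 0
u4 = 0 | 0 = 0
u5 = 0 & 0 = 0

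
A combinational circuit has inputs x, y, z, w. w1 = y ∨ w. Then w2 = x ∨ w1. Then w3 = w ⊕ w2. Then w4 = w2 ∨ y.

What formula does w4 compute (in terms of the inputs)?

w1 = y ∨ w
w2 = x ∨ w1 = x ∨ (y ∨ w)
w4 = w2 ∨ y = (x ∨ (y ∨ w)) ∨ y

(x ∨ (y ∨ w)) ∨ y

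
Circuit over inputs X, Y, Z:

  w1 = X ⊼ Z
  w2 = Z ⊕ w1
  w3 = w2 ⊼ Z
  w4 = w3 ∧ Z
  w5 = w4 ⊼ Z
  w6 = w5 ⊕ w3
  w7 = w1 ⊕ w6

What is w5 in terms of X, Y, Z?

(((Z ⊕ (X ⊼ Z)) ⊼ Z) ∧ Z) ⊼ Z

w1 = X ⊼ Z
w2 = Z ⊕ w1 = Z ⊕ (X ⊼ Z)
w3 = w2 ⊼ Z = (Z ⊕ (X ⊼ Z)) ⊼ Z
w4 = w3 ∧ Z = ((Z ⊕ (X ⊼ Z)) ⊼ Z) ∧ Z
w5 = w4 ⊼ Z = (((Z ⊕ (X ⊼ Z)) ⊼ Z) ∧ Z) ⊼ Z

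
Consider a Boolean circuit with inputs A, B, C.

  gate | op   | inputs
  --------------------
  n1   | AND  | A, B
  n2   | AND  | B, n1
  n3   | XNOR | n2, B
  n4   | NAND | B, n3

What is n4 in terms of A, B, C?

n1 = A AND B
n2 = B AND n1 = B AND (A AND B)
n3 = n2 XNOR B = (B AND (A AND B)) XNOR B
n4 = B NAND n3 = B NAND ((B AND (A AND B)) XNOR B)

B NAND ((B AND (A AND B)) XNOR B)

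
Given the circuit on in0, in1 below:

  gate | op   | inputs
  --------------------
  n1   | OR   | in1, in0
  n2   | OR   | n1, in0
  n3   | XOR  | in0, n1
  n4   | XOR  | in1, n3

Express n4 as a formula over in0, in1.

in1 XOR (in0 XOR (in1 OR in0))

n1 = in1 OR in0
n3 = in0 XOR n1 = in0 XOR (in1 OR in0)
n4 = in1 XOR n3 = in1 XOR (in0 XOR (in1 OR in0))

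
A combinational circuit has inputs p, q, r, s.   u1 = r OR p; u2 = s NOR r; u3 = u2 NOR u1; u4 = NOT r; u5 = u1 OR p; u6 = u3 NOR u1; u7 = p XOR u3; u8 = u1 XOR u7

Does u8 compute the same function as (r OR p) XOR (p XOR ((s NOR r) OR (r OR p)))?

No

u1 = r OR p
u2 = s NOR r
u3 = u2 NOR u1 = (s NOR r) NOR (r OR p)
u7 = p XOR u3 = p XOR ((s NOR r) NOR (r OR p))
u8 = u1 XOR u7 = (r OR p) XOR (p XOR ((s NOR r) NOR (r OR p)))
At p=0, q=0, r=0, s=0: circuit gives 0, formula gives 1.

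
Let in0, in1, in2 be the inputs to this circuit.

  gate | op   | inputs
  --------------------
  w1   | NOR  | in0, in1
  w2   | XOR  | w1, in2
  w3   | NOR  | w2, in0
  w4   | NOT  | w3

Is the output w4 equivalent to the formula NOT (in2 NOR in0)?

w1 = in0 NOR in1
w2 = w1 XOR in2 = (in0 NOR in1) XOR in2
w3 = w2 NOR in0 = ((in0 NOR in1) XOR in2) NOR in0
w4 = NOT w3 = NOT (((in0 NOR in1) XOR in2) NOR in0)
At in0=0, in1=0, in2=0: circuit gives 1, formula gives 0.

No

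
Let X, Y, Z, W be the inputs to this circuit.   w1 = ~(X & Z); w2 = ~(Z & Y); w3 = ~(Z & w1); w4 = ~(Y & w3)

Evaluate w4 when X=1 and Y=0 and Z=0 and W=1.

1

w1 = ~(1 & 0) = 1
w3 = ~(0 & 1) = 1
w4 = ~(0 & 1) = 1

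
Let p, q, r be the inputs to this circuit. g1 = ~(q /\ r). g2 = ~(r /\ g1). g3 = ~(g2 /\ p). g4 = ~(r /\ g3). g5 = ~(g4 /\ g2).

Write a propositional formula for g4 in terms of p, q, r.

g1 = ~(q /\ r)
g2 = ~(r /\ g1) = ~(r /\ (~(q /\ r)))
g3 = ~(g2 /\ p) = ~((~(r /\ (~(q /\ r)))) /\ p)
g4 = ~(r /\ g3) = ~(r /\ (~((~(r /\ (~(q /\ r)))) /\ p)))

~(r /\ (~((~(r /\ (~(q /\ r)))) /\ p)))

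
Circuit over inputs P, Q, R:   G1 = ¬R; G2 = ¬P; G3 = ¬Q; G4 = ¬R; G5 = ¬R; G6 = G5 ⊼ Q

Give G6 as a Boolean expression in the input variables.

G5 = ¬R
G6 = G5 ⊼ Q = ¬R ⊼ Q

¬R ⊼ Q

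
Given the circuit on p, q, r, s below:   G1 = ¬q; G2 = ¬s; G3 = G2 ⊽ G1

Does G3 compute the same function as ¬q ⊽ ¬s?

Yes

G1 = ¬q
G2 = ¬s
G3 = G2 ⊽ G1 = ¬s ⊽ ¬q
At p=0, q=0, r=0, s=0: circuit gives 0, formula gives 0.
At p=0, q=1, r=0, s=1: circuit gives 1, formula gives 1.
Agrees on all 16 inputs.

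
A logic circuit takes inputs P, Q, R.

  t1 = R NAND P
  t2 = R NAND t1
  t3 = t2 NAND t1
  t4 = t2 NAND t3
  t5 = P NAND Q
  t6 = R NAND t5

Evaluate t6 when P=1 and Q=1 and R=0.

t5 = 1 NAND 1 = 0
t6 = 0 NAND 0 = 1

1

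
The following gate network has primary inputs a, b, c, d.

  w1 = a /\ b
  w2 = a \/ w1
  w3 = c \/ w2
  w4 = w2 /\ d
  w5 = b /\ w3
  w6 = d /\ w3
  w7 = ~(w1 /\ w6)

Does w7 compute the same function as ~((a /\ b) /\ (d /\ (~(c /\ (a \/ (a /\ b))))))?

No

w1 = a /\ b
w2 = a \/ w1 = a \/ (a /\ b)
w3 = c \/ w2 = c \/ (a \/ (a /\ b))
w6 = d /\ w3 = d /\ (c \/ (a \/ (a /\ b)))
w7 = ~(w1 /\ w6) = ~((a /\ b) /\ (d /\ (c \/ (a \/ (a /\ b)))))
At a=1, b=1, c=1, d=1: circuit gives 0, formula gives 1.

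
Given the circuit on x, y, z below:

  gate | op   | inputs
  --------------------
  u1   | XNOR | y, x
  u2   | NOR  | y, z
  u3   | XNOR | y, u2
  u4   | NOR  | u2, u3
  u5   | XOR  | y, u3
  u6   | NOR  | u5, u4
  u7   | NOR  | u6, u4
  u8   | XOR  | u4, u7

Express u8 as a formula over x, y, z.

u2 = y NOR z
u3 = y XNOR u2 = y XNOR (y NOR z)
u4 = u2 NOR u3 = (y NOR z) NOR (y XNOR (y NOR z))
u5 = y XOR u3 = y XOR (y XNOR (y NOR z))
u6 = u5 NOR u4 = (y XOR (y XNOR (y NOR z))) NOR ((y NOR z) NOR (y XNOR (y NOR z)))
u7 = u6 NOR u4 = ((y XOR (y XNOR (y NOR z))) NOR ((y NOR z) NOR (y XNOR (y NOR z)))) NOR ((y NOR z) NOR (y XNOR (y NOR z)))
u8 = u4 XOR u7 = ((y NOR z) NOR (y XNOR (y NOR z))) XOR (((y XOR (y XNOR (y NOR z))) NOR ((y NOR z) NOR (y XNOR (y NOR z)))) NOR ((y NOR z) NOR (y XNOR (y NOR z))))

((y NOR z) NOR (y XNOR (y NOR z))) XOR (((y XOR (y XNOR (y NOR z))) NOR ((y NOR z) NOR (y XNOR (y NOR z)))) NOR ((y NOR z) NOR (y XNOR (y NOR z))))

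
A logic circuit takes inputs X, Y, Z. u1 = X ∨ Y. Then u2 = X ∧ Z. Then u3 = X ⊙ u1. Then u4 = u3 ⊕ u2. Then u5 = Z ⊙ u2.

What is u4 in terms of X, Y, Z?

(X ⊙ (X ∨ Y)) ⊕ (X ∧ Z)

u1 = X ∨ Y
u2 = X ∧ Z
u3 = X ⊙ u1 = X ⊙ (X ∨ Y)
u4 = u3 ⊕ u2 = (X ⊙ (X ∨ Y)) ⊕ (X ∧ Z)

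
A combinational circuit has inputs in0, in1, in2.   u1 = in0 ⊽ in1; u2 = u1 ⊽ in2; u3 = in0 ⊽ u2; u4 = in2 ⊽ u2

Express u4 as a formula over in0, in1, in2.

in2 ⊽ ((in0 ⊽ in1) ⊽ in2)

u1 = in0 ⊽ in1
u2 = u1 ⊽ in2 = (in0 ⊽ in1) ⊽ in2
u4 = in2 ⊽ u2 = in2 ⊽ ((in0 ⊽ in1) ⊽ in2)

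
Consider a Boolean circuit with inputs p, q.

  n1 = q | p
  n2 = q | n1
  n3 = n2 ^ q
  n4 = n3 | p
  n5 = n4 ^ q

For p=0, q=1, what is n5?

n1 = 1 | 0 = 1
n2 = 1 | 1 = 1
n3 = 1 ^ 1 = 0
n4 = 0 | 0 = 0
n5 = 0 ^ 1 = 1

1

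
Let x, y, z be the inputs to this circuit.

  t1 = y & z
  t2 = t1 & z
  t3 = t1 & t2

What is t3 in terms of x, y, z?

t1 = y & z
t2 = t1 & z = (y & z) & z
t3 = t1 & t2 = (y & z) & ((y & z) & z)

(y & z) & ((y & z) & z)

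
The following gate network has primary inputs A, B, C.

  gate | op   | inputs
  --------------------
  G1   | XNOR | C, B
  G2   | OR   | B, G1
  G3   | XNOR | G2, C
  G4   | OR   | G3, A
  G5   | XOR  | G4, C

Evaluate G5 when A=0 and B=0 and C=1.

G1 = 1 XNOR 0 = 0
G2 = 0 OR 0 = 0
G3 = 0 XNOR 1 = 0
G4 = 0 OR 0 = 0
G5 = 0 XOR 1 = 1

1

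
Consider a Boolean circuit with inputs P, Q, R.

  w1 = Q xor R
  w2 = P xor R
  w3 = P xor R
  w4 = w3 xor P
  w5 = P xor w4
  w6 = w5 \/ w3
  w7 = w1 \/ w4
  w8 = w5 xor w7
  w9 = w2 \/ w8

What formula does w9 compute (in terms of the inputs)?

w1 = Q xor R
w2 = P xor R
w3 = P xor R
w4 = w3 xor P = (P xor R) xor P
w5 = P xor w4 = P xor ((P xor R) xor P)
w7 = w1 \/ w4 = (Q xor R) \/ ((P xor R) xor P)
w8 = w5 xor w7 = (P xor ((P xor R) xor P)) xor ((Q xor R) \/ ((P xor R) xor P))
w9 = w2 \/ w8 = (P xor R) \/ ((P xor ((P xor R) xor P)) xor ((Q xor R) \/ ((P xor R) xor P)))

(P xor R) \/ ((P xor ((P xor R) xor P)) xor ((Q xor R) \/ ((P xor R) xor P)))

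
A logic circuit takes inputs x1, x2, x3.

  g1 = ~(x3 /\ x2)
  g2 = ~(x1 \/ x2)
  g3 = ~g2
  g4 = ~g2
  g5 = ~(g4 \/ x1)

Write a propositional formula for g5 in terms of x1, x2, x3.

~(~(~(x1 \/ x2)) \/ x1)

g2 = ~(x1 \/ x2)
g4 = ~g2 = ~(~(x1 \/ x2))
g5 = ~(g4 \/ x1) = ~(~(~(x1 \/ x2)) \/ x1)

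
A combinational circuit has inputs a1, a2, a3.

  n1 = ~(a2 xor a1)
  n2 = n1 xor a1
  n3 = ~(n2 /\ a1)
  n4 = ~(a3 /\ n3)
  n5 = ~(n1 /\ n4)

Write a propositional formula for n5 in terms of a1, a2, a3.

~((~(a2 xor a1)) /\ (~(a3 /\ (~(((~(a2 xor a1)) xor a1) /\ a1)))))

n1 = ~(a2 xor a1)
n2 = n1 xor a1 = (~(a2 xor a1)) xor a1
n3 = ~(n2 /\ a1) = ~(((~(a2 xor a1)) xor a1) /\ a1)
n4 = ~(a3 /\ n3) = ~(a3 /\ (~(((~(a2 xor a1)) xor a1) /\ a1)))
n5 = ~(n1 /\ n4) = ~((~(a2 xor a1)) /\ (~(a3 /\ (~(((~(a2 xor a1)) xor a1) /\ a1)))))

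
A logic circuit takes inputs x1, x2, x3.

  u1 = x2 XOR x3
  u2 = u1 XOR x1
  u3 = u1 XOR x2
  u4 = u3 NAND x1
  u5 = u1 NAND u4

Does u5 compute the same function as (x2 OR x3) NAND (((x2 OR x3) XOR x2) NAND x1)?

u1 = x2 XOR x3
u3 = u1 XOR x2 = (x2 XOR x3) XOR x2
u4 = u3 NAND x1 = ((x2 XOR x3) XOR x2) NAND x1
u5 = u1 NAND u4 = (x2 XOR x3) NAND (((x2 XOR x3) XOR x2) NAND x1)
At x1=0, x2=1, x3=1: circuit gives 1, formula gives 0.

No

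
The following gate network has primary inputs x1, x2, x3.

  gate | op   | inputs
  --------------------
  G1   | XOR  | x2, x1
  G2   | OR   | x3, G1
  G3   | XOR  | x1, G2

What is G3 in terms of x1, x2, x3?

G1 = x2 XOR x1
G2 = x3 OR G1 = x3 OR (x2 XOR x1)
G3 = x1 XOR G2 = x1 XOR (x3 OR (x2 XOR x1))

x1 XOR (x3 OR (x2 XOR x1))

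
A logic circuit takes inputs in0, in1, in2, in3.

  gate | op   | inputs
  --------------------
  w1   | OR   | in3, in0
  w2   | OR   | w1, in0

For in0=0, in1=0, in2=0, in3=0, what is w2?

w1 = 0 OR 0 = 0
w2 = 0 OR 0 = 0

0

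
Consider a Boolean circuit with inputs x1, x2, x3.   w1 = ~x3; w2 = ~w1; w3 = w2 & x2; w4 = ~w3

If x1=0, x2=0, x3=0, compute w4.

w1 = ~0 = 1
w2 = ~1 = 0
w3 = 0 & 0 = 0
w4 = ~0 = 1

1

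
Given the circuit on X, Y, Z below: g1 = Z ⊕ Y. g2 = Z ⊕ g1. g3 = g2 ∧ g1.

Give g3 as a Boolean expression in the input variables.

(Z ⊕ (Z ⊕ Y)) ∧ (Z ⊕ Y)

g1 = Z ⊕ Y
g2 = Z ⊕ g1 = Z ⊕ (Z ⊕ Y)
g3 = g2 ∧ g1 = (Z ⊕ (Z ⊕ Y)) ∧ (Z ⊕ Y)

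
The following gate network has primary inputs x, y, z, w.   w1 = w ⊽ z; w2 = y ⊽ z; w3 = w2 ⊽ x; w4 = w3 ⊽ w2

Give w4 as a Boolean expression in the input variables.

((y ⊽ z) ⊽ x) ⊽ (y ⊽ z)

w2 = y ⊽ z
w3 = w2 ⊽ x = (y ⊽ z) ⊽ x
w4 = w3 ⊽ w2 = ((y ⊽ z) ⊽ x) ⊽ (y ⊽ z)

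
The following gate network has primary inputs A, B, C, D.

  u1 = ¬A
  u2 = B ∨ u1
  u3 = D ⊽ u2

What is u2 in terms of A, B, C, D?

u1 = ¬A
u2 = B ∨ u1 = B ∨ ¬A

B ∨ ¬A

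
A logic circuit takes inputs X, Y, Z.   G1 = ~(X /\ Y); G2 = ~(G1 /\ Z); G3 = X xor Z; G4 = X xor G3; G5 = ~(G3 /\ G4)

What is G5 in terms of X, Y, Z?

~((X xor Z) /\ (X xor (X xor Z)))

G3 = X xor Z
G4 = X xor G3 = X xor (X xor Z)
G5 = ~(G3 /\ G4) = ~((X xor Z) /\ (X xor (X xor Z)))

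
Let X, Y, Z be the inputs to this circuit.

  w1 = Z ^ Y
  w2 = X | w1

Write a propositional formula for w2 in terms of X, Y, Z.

X | (Z ^ Y)

w1 = Z ^ Y
w2 = X | w1 = X | (Z ^ Y)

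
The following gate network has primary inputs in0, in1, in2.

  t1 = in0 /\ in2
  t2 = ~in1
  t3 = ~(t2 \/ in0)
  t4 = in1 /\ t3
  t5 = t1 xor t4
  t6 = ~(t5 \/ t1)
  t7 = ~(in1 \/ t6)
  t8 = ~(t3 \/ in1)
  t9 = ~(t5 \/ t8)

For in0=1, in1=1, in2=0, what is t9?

1

t1 = 1 /\ 0 = 0
t2 = ~1 = 0
t3 = ~(0 \/ 1) = 0
t4 = 1 /\ 0 = 0
t5 = 0 xor 0 = 0
t8 = ~(0 \/ 1) = 0
t9 = ~(0 \/ 0) = 1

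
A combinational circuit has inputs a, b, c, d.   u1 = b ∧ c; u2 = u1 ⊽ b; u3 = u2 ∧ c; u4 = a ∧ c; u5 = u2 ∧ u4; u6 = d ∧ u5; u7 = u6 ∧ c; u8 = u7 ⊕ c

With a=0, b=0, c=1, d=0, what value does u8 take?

1

u1 = 0 ∧ 1 = 0
u2 = 0 ⊽ 0 = 1
u4 = 0 ∧ 1 = 0
u5 = 1 ∧ 0 = 0
u6 = 0 ∧ 0 = 0
u7 = 0 ∧ 1 = 0
u8 = 0 ⊕ 1 = 1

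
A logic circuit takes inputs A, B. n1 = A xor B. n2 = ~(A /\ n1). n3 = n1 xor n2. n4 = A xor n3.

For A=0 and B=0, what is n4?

1

n1 = 0 xor 0 = 0
n2 = ~(0 /\ 0) = 1
n3 = 0 xor 1 = 1
n4 = 0 xor 1 = 1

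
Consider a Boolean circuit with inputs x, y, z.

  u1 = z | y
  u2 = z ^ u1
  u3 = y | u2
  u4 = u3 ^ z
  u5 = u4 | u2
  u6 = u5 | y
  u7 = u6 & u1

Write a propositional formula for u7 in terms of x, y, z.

((((y | (z ^ (z | y))) ^ z) | (z ^ (z | y))) | y) & (z | y)

u1 = z | y
u2 = z ^ u1 = z ^ (z | y)
u3 = y | u2 = y | (z ^ (z | y))
u4 = u3 ^ z = (y | (z ^ (z | y))) ^ z
u5 = u4 | u2 = ((y | (z ^ (z | y))) ^ z) | (z ^ (z | y))
u6 = u5 | y = (((y | (z ^ (z | y))) ^ z) | (z ^ (z | y))) | y
u7 = u6 & u1 = ((((y | (z ^ (z | y))) ^ z) | (z ^ (z | y))) | y) & (z | y)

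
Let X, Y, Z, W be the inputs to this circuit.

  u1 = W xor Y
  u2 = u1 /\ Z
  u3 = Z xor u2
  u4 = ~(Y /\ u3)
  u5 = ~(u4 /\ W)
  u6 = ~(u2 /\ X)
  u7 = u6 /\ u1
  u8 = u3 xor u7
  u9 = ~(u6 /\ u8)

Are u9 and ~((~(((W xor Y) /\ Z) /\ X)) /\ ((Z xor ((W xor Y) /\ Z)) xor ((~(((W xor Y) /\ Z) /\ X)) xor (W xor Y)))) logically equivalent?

No

u1 = W xor Y
u2 = u1 /\ Z = (W xor Y) /\ Z
u3 = Z xor u2 = Z xor ((W xor Y) /\ Z)
u6 = ~(u2 /\ X) = ~(((W xor Y) /\ Z) /\ X)
u7 = u6 /\ u1 = (~(((W xor Y) /\ Z) /\ X)) /\ (W xor Y)
u8 = u3 xor u7 = (Z xor ((W xor Y) /\ Z)) xor ((~(((W xor Y) /\ Z) /\ X)) /\ (W xor Y))
u9 = ~(u6 /\ u8) = ~((~(((W xor Y) /\ Z) /\ X)) /\ ((Z xor ((W xor Y) /\ Z)) xor ((~(((W xor Y) /\ Z) /\ X)) /\ (W xor Y))))
At X=0, Y=0, Z=0, W=0: circuit gives 1, formula gives 0.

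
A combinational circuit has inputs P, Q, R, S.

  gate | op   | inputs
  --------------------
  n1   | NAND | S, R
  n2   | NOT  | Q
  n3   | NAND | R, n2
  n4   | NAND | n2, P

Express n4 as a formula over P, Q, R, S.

NOT Q NAND P

n2 = NOT Q
n4 = n2 NAND P = NOT Q NAND P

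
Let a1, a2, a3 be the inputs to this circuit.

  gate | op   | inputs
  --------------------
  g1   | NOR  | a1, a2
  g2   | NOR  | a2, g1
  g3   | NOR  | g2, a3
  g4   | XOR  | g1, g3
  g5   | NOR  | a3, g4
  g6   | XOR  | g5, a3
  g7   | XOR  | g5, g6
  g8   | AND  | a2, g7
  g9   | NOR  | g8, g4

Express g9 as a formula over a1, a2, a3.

(a2 AND ((a3 NOR ((a1 NOR a2) XOR ((a2 NOR (a1 NOR a2)) NOR a3))) XOR ((a3 NOR ((a1 NOR a2) XOR ((a2 NOR (a1 NOR a2)) NOR a3))) XOR a3))) NOR ((a1 NOR a2) XOR ((a2 NOR (a1 NOR a2)) NOR a3))

g1 = a1 NOR a2
g2 = a2 NOR g1 = a2 NOR (a1 NOR a2)
g3 = g2 NOR a3 = (a2 NOR (a1 NOR a2)) NOR a3
g4 = g1 XOR g3 = (a1 NOR a2) XOR ((a2 NOR (a1 NOR a2)) NOR a3)
g5 = a3 NOR g4 = a3 NOR ((a1 NOR a2) XOR ((a2 NOR (a1 NOR a2)) NOR a3))
g6 = g5 XOR a3 = (a3 NOR ((a1 NOR a2) XOR ((a2 NOR (a1 NOR a2)) NOR a3))) XOR a3
g7 = g5 XOR g6 = (a3 NOR ((a1 NOR a2) XOR ((a2 NOR (a1 NOR a2)) NOR a3))) XOR ((a3 NOR ((a1 NOR a2) XOR ((a2 NOR (a1 NOR a2)) NOR a3))) XOR a3)
g8 = a2 AND g7 = a2 AND ((a3 NOR ((a1 NOR a2) XOR ((a2 NOR (a1 NOR a2)) NOR a3))) XOR ((a3 NOR ((a1 NOR a2) XOR ((a2 NOR (a1 NOR a2)) NOR a3))) XOR a3))
g9 = g8 NOR g4 = (a2 AND ((a3 NOR ((a1 NOR a2) XOR ((a2 NOR (a1 NOR a2)) NOR a3))) XOR ((a3 NOR ((a1 NOR a2) XOR ((a2 NOR (a1 NOR a2)) NOR a3))) XOR a3))) NOR ((a1 NOR a2) XOR ((a2 NOR (a1 NOR a2)) NOR a3))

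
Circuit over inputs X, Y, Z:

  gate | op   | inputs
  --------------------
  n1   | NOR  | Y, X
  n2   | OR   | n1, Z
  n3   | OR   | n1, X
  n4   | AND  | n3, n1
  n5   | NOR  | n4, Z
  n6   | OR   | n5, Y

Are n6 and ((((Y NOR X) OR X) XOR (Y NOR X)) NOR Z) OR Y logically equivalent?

n1 = Y NOR X
n3 = n1 OR X = (Y NOR X) OR X
n4 = n3 AND n1 = ((Y NOR X) OR X) AND (Y NOR X)
n5 = n4 NOR Z = (((Y NOR X) OR X) AND (Y NOR X)) NOR Z
n6 = n5 OR Y = ((((Y NOR X) OR X) AND (Y NOR X)) NOR Z) OR Y
At X=0, Y=0, Z=0: circuit gives 0, formula gives 1.

No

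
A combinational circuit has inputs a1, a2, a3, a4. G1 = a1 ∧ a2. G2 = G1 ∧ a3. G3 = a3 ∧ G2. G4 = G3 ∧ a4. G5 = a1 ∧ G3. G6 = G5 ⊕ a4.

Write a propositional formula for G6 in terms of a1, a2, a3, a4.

(a1 ∧ (a3 ∧ ((a1 ∧ a2) ∧ a3))) ⊕ a4

G1 = a1 ∧ a2
G2 = G1 ∧ a3 = (a1 ∧ a2) ∧ a3
G3 = a3 ∧ G2 = a3 ∧ ((a1 ∧ a2) ∧ a3)
G5 = a1 ∧ G3 = a1 ∧ (a3 ∧ ((a1 ∧ a2) ∧ a3))
G6 = G5 ⊕ a4 = (a1 ∧ (a3 ∧ ((a1 ∧ a2) ∧ a3))) ⊕ a4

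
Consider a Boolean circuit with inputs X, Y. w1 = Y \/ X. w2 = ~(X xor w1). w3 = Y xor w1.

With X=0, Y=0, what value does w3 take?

w1 = 0 \/ 0 = 0
w3 = 0 xor 0 = 0

0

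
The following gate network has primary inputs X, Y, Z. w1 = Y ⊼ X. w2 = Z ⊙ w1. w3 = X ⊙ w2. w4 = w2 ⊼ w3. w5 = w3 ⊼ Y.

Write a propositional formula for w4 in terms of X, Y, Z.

w1 = Y ⊼ X
w2 = Z ⊙ w1 = Z ⊙ (Y ⊼ X)
w3 = X ⊙ w2 = X ⊙ (Z ⊙ (Y ⊼ X))
w4 = w2 ⊼ w3 = (Z ⊙ (Y ⊼ X)) ⊼ (X ⊙ (Z ⊙ (Y ⊼ X)))

(Z ⊙ (Y ⊼ X)) ⊼ (X ⊙ (Z ⊙ (Y ⊼ X)))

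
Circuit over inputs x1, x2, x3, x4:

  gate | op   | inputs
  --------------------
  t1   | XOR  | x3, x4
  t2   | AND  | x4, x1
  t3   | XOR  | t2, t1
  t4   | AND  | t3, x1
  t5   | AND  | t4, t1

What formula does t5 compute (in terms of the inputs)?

t1 = x3 XOR x4
t2 = x4 AND x1
t3 = t2 XOR t1 = (x4 AND x1) XOR (x3 XOR x4)
t4 = t3 AND x1 = ((x4 AND x1) XOR (x3 XOR x4)) AND x1
t5 = t4 AND t1 = (((x4 AND x1) XOR (x3 XOR x4)) AND x1) AND (x3 XOR x4)

(((x4 AND x1) XOR (x3 XOR x4)) AND x1) AND (x3 XOR x4)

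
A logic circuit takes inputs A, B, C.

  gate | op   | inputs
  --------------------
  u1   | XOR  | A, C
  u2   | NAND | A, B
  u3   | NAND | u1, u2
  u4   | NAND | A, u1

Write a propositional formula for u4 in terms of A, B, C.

u1 = A XOR C
u4 = A NAND u1 = A NAND (A XOR C)

A NAND (A XOR C)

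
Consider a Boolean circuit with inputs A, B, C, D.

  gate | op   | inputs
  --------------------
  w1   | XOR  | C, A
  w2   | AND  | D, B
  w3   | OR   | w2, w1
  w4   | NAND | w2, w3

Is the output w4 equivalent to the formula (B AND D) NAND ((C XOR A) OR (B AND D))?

w1 = C XOR A
w2 = D AND B
w3 = w2 OR w1 = (D AND B) OR (C XOR A)
w4 = w2 NAND w3 = (D AND B) NAND ((D AND B) OR (C XOR A))
At A=0, B=1, C=0, D=1: circuit gives 0, formula gives 0.
At A=0, B=0, C=0, D=0: circuit gives 1, formula gives 1.
Agrees on all 16 inputs.

Yes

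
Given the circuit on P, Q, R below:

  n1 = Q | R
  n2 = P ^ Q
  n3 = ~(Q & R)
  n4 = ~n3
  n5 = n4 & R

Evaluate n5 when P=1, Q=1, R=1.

1

n3 = ~(1 & 1) = 0
n4 = ~0 = 1
n5 = 1 & 1 = 1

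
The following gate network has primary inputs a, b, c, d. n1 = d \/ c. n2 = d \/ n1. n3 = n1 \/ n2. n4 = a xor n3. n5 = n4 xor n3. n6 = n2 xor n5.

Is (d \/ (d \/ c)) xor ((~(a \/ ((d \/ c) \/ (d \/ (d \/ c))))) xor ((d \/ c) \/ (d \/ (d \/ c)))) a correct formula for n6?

No

n1 = d \/ c
n2 = d \/ n1 = d \/ (d \/ c)
n3 = n1 \/ n2 = (d \/ c) \/ (d \/ (d \/ c))
n4 = a xor n3 = a xor ((d \/ c) \/ (d \/ (d \/ c)))
n5 = n4 xor n3 = (a xor ((d \/ c) \/ (d \/ (d \/ c)))) xor ((d \/ c) \/ (d \/ (d \/ c)))
n6 = n2 xor n5 = (d \/ (d \/ c)) xor ((a xor ((d \/ c) \/ (d \/ (d \/ c)))) xor ((d \/ c) \/ (d \/ (d \/ c))))
At a=0, b=0, c=0, d=0: circuit gives 0, formula gives 1.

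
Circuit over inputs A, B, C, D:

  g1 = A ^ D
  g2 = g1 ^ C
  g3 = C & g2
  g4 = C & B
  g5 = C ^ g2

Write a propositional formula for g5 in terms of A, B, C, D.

C ^ ((A ^ D) ^ C)

g1 = A ^ D
g2 = g1 ^ C = (A ^ D) ^ C
g5 = C ^ g2 = C ^ ((A ^ D) ^ C)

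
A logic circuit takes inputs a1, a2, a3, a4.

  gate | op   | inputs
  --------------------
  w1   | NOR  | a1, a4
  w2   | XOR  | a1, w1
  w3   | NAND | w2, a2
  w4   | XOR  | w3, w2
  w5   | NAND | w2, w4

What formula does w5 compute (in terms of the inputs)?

(a1 XOR (a1 NOR a4)) NAND (((a1 XOR (a1 NOR a4)) NAND a2) XOR (a1 XOR (a1 NOR a4)))

w1 = a1 NOR a4
w2 = a1 XOR w1 = a1 XOR (a1 NOR a4)
w3 = w2 NAND a2 = (a1 XOR (a1 NOR a4)) NAND a2
w4 = w3 XOR w2 = ((a1 XOR (a1 NOR a4)) NAND a2) XOR (a1 XOR (a1 NOR a4))
w5 = w2 NAND w4 = (a1 XOR (a1 NOR a4)) NAND (((a1 XOR (a1 NOR a4)) NAND a2) XOR (a1 XOR (a1 NOR a4)))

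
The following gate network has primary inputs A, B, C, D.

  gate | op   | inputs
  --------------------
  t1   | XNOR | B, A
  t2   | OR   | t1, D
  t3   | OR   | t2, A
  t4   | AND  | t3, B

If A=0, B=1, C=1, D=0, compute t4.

0

t1 = 1 XNOR 0 = 0
t2 = 0 OR 0 = 0
t3 = 0 OR 0 = 0
t4 = 0 AND 1 = 0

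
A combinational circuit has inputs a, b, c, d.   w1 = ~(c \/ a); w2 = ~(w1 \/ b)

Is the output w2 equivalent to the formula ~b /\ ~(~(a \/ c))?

Yes

w1 = ~(c \/ a)
w2 = ~(w1 \/ b) = ~((~(c \/ a)) \/ b)
At a=0, b=0, c=0, d=0: circuit gives 0, formula gives 0.
At a=0, b=0, c=1, d=0: circuit gives 1, formula gives 1.
Agrees on all 16 inputs.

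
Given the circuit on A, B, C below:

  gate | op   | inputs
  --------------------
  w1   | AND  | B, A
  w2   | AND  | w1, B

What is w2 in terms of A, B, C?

w1 = B AND A
w2 = w1 AND B = (B AND A) AND B

(B AND A) AND B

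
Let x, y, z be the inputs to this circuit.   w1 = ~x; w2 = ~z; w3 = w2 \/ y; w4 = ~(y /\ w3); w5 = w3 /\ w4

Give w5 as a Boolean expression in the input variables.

(~z \/ y) /\ (~(y /\ (~z \/ y)))

w2 = ~z
w3 = w2 \/ y = ~z \/ y
w4 = ~(y /\ w3) = ~(y /\ (~z \/ y))
w5 = w3 /\ w4 = (~z \/ y) /\ (~(y /\ (~z \/ y)))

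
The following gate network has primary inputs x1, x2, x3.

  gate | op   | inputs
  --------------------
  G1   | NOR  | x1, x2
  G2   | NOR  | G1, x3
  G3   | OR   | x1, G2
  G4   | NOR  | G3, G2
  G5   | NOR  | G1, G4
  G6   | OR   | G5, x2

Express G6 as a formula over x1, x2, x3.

G1 = x1 NOR x2
G2 = G1 NOR x3 = (x1 NOR x2) NOR x3
G3 = x1 OR G2 = x1 OR ((x1 NOR x2) NOR x3)
G4 = G3 NOR G2 = (x1 OR ((x1 NOR x2) NOR x3)) NOR ((x1 NOR x2) NOR x3)
G5 = G1 NOR G4 = (x1 NOR x2) NOR ((x1 OR ((x1 NOR x2) NOR x3)) NOR ((x1 NOR x2) NOR x3))
G6 = G5 OR x2 = ((x1 NOR x2) NOR ((x1 OR ((x1 NOR x2) NOR x3)) NOR ((x1 NOR x2) NOR x3))) OR x2

((x1 NOR x2) NOR ((x1 OR ((x1 NOR x2) NOR x3)) NOR ((x1 NOR x2) NOR x3))) OR x2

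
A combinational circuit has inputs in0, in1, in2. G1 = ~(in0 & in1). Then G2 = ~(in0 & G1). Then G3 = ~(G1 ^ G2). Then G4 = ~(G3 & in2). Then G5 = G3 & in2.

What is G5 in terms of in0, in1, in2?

G1 = ~(in0 & in1)
G2 = ~(in0 & G1) = ~(in0 & (~(in0 & in1)))
G3 = ~(G1 ^ G2) = ~((~(in0 & in1)) ^ (~(in0 & (~(in0 & in1)))))
G5 = G3 & in2 = (~((~(in0 & in1)) ^ (~(in0 & (~(in0 & in1)))))) & in2

(~((~(in0 & in1)) ^ (~(in0 & (~(in0 & in1)))))) & in2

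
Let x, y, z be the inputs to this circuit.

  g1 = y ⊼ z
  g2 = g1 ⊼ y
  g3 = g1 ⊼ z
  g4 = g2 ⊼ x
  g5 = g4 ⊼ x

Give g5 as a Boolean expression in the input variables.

g1 = y ⊼ z
g2 = g1 ⊼ y = (y ⊼ z) ⊼ y
g4 = g2 ⊼ x = ((y ⊼ z) ⊼ y) ⊼ x
g5 = g4 ⊼ x = (((y ⊼ z) ⊼ y) ⊼ x) ⊼ x

(((y ⊼ z) ⊼ y) ⊼ x) ⊼ x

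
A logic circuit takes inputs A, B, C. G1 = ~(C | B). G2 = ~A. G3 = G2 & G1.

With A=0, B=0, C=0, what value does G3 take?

G1 = ~(0 | 0) = 1
G2 = ~0 = 1
G3 = 1 & 1 = 1

1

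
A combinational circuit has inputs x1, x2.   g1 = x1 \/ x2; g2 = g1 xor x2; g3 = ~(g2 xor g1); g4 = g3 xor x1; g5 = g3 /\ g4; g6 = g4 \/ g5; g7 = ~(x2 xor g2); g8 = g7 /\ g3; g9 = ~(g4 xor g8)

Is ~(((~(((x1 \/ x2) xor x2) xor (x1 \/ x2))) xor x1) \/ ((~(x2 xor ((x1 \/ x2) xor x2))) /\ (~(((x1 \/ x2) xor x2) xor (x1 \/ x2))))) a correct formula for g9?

No

g1 = x1 \/ x2
g2 = g1 xor x2 = (x1 \/ x2) xor x2
g3 = ~(g2 xor g1) = ~(((x1 \/ x2) xor x2) xor (x1 \/ x2))
g4 = g3 xor x1 = (~(((x1 \/ x2) xor x2) xor (x1 \/ x2))) xor x1
g7 = ~(x2 xor g2) = ~(x2 xor ((x1 \/ x2) xor x2))
g8 = g7 /\ g3 = (~(x2 xor ((x1 \/ x2) xor x2))) /\ (~(((x1 \/ x2) xor x2) xor (x1 \/ x2)))
g9 = ~(g4 xor g8) = ~(((~(((x1 \/ x2) xor x2) xor (x1 \/ x2))) xor x1) xor ((~(x2 xor ((x1 \/ x2) xor x2))) /\ (~(((x1 \/ x2) xor x2) xor (x1 \/ x2)))))
At x1=0, x2=0: circuit gives 1, formula gives 0.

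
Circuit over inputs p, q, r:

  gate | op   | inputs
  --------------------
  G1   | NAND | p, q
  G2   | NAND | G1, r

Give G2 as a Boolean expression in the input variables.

G1 = p NAND q
G2 = G1 NAND r = (p NAND q) NAND r

(p NAND q) NAND r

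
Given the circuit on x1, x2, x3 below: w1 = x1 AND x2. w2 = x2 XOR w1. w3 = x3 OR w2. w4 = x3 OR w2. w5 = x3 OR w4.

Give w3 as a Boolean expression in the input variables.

w1 = x1 AND x2
w2 = x2 XOR w1 = x2 XOR (x1 AND x2)
w3 = x3 OR w2 = x3 OR (x2 XOR (x1 AND x2))

x3 OR (x2 XOR (x1 AND x2))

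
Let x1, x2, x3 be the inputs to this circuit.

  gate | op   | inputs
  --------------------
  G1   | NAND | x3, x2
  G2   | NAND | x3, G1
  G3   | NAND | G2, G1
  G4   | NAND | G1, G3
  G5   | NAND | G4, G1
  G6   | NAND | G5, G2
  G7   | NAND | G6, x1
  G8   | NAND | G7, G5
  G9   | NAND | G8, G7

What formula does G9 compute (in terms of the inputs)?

((((((x3 NAND x2) NAND ((x3 NAND (x3 NAND x2)) NAND (x3 NAND x2))) NAND (x3 NAND x2)) NAND (x3 NAND (x3 NAND x2))) NAND x1) NAND (((x3 NAND x2) NAND ((x3 NAND (x3 NAND x2)) NAND (x3 NAND x2))) NAND (x3 NAND x2))) NAND (((((x3 NAND x2) NAND ((x3 NAND (x3 NAND x2)) NAND (x3 NAND x2))) NAND (x3 NAND x2)) NAND (x3 NAND (x3 NAND x2))) NAND x1)

G1 = x3 NAND x2
G2 = x3 NAND G1 = x3 NAND (x3 NAND x2)
G3 = G2 NAND G1 = (x3 NAND (x3 NAND x2)) NAND (x3 NAND x2)
G4 = G1 NAND G3 = (x3 NAND x2) NAND ((x3 NAND (x3 NAND x2)) NAND (x3 NAND x2))
G5 = G4 NAND G1 = ((x3 NAND x2) NAND ((x3 NAND (x3 NAND x2)) NAND (x3 NAND x2))) NAND (x3 NAND x2)
G6 = G5 NAND G2 = (((x3 NAND x2) NAND ((x3 NAND (x3 NAND x2)) NAND (x3 NAND x2))) NAND (x3 NAND x2)) NAND (x3 NAND (x3 NAND x2))
G7 = G6 NAND x1 = ((((x3 NAND x2) NAND ((x3 NAND (x3 NAND x2)) NAND (x3 NAND x2))) NAND (x3 NAND x2)) NAND (x3 NAND (x3 NAND x2))) NAND x1
G8 = G7 NAND G5 = (((((x3 NAND x2) NAND ((x3 NAND (x3 NAND x2)) NAND (x3 NAND x2))) NAND (x3 NAND x2)) NAND (x3 NAND (x3 NAND x2))) NAND x1) NAND (((x3 NAND x2) NAND ((x3 NAND (x3 NAND x2)) NAND (x3 NAND x2))) NAND (x3 NAND x2))
G9 = G8 NAND G7 = ((((((x3 NAND x2) NAND ((x3 NAND (x3 NAND x2)) NAND (x3 NAND x2))) NAND (x3 NAND x2)) NAND (x3 NAND (x3 NAND x2))) NAND x1) NAND (((x3 NAND x2) NAND ((x3 NAND (x3 NAND x2)) NAND (x3 NAND x2))) NAND (x3 NAND x2))) NAND (((((x3 NAND x2) NAND ((x3 NAND (x3 NAND x2)) NAND (x3 NAND x2))) NAND (x3 NAND x2)) NAND (x3 NAND (x3 NAND x2))) NAND x1)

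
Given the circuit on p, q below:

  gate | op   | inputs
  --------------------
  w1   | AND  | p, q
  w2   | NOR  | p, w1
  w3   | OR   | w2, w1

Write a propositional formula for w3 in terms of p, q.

(p NOR (p AND q)) OR (p AND q)

w1 = p AND q
w2 = p NOR w1 = p NOR (p AND q)
w3 = w2 OR w1 = (p NOR (p AND q)) OR (p AND q)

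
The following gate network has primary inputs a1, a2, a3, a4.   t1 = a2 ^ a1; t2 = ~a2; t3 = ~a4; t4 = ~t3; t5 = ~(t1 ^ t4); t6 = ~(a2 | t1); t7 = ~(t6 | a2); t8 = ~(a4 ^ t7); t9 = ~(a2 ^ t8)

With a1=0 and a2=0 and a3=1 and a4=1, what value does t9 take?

t1 = 0 ^ 0 = 0
t6 = ~(0 | 0) = 1
t7 = ~(1 | 0) = 0
t8 = ~(1 ^ 0) = 0
t9 = ~(0 ^ 0) = 1

1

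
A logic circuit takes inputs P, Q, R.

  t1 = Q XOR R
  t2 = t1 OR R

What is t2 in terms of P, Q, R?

t1 = Q XOR R
t2 = t1 OR R = (Q XOR R) OR R

(Q XOR R) OR R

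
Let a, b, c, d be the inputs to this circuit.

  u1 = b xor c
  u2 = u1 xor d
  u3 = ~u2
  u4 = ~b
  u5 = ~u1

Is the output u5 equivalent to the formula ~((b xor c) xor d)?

No

u1 = b xor c
u5 = ~u1 = ~(b xor c)
At a=0, b=0, c=0, d=1: circuit gives 1, formula gives 0.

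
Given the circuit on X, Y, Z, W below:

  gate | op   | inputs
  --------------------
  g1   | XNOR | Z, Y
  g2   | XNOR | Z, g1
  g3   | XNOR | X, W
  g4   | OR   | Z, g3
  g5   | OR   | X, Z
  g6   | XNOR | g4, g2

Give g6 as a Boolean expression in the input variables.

(Z OR (X XNOR W)) XNOR (Z XNOR (Z XNOR Y))

g1 = Z XNOR Y
g2 = Z XNOR g1 = Z XNOR (Z XNOR Y)
g3 = X XNOR W
g4 = Z OR g3 = Z OR (X XNOR W)
g6 = g4 XNOR g2 = (Z OR (X XNOR W)) XNOR (Z XNOR (Z XNOR Y))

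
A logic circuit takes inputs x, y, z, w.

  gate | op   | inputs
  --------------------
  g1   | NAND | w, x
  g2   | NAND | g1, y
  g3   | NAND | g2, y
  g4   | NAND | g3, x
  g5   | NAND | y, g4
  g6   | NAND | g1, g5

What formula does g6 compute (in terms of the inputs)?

g1 = w NAND x
g2 = g1 NAND y = (w NAND x) NAND y
g3 = g2 NAND y = ((w NAND x) NAND y) NAND y
g4 = g3 NAND x = (((w NAND x) NAND y) NAND y) NAND x
g5 = y NAND g4 = y NAND ((((w NAND x) NAND y) NAND y) NAND x)
g6 = g1 NAND g5 = (w NAND x) NAND (y NAND ((((w NAND x) NAND y) NAND y) NAND x))

(w NAND x) NAND (y NAND ((((w NAND x) NAND y) NAND y) NAND x))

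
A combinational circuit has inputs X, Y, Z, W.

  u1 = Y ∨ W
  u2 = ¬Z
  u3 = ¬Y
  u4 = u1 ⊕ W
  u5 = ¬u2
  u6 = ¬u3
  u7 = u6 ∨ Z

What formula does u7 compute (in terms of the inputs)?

¬¬Y ∨ Z

u3 = ¬Y
u6 = ¬u3 = ¬¬Y
u7 = u6 ∨ Z = ¬¬Y ∨ Z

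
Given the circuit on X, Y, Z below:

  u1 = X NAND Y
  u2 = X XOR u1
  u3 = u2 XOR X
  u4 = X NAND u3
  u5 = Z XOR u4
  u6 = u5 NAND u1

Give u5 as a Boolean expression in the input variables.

Z XOR (X NAND ((X XOR (X NAND Y)) XOR X))

u1 = X NAND Y
u2 = X XOR u1 = X XOR (X NAND Y)
u3 = u2 XOR X = (X XOR (X NAND Y)) XOR X
u4 = X NAND u3 = X NAND ((X XOR (X NAND Y)) XOR X)
u5 = Z XOR u4 = Z XOR (X NAND ((X XOR (X NAND Y)) XOR X))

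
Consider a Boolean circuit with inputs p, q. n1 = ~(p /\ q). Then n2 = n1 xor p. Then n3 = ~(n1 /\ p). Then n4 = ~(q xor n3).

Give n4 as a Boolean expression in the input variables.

~(q xor (~((~(p /\ q)) /\ p)))

n1 = ~(p /\ q)
n3 = ~(n1 /\ p) = ~((~(p /\ q)) /\ p)
n4 = ~(q xor n3) = ~(q xor (~((~(p /\ q)) /\ p)))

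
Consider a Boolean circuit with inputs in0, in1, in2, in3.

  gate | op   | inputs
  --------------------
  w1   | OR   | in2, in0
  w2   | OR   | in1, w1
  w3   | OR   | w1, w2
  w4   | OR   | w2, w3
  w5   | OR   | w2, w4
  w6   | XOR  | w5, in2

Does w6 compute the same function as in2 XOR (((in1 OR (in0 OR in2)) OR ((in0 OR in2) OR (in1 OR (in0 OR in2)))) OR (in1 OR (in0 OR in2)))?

w1 = in2 OR in0
w2 = in1 OR w1 = in1 OR (in2 OR in0)
w3 = w1 OR w2 = (in2 OR in0) OR (in1 OR (in2 OR in0))
w4 = w2 OR w3 = (in1 OR (in2 OR in0)) OR ((in2 OR in0) OR (in1 OR (in2 OR in0)))
w5 = w2 OR w4 = (in1 OR (in2 OR in0)) OR ((in1 OR (in2 OR in0)) OR ((in2 OR in0) OR (in1 OR (in2 OR in0))))
w6 = w5 XOR in2 = ((in1 OR (in2 OR in0)) OR ((in1 OR (in2 OR in0)) OR ((in2 OR in0) OR (in1 OR (in2 OR in0))))) XOR in2
At in0=0, in1=0, in2=0, in3=0: circuit gives 0, formula gives 0.
At in0=0, in1=1, in2=0, in3=0: circuit gives 1, formula gives 1.
Agrees on all 16 inputs.

Yes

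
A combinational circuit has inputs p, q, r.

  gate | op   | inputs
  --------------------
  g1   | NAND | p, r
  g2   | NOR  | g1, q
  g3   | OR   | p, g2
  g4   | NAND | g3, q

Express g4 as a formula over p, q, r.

g1 = p NAND r
g2 = g1 NOR q = (p NAND r) NOR q
g3 = p OR g2 = p OR ((p NAND r) NOR q)
g4 = g3 NAND q = (p OR ((p NAND r) NOR q)) NAND q

(p OR ((p NAND r) NOR q)) NAND q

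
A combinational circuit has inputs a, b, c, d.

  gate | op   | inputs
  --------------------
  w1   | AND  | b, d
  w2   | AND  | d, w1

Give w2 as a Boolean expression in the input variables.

w1 = b AND d
w2 = d AND w1 = d AND (b AND d)

d AND (b AND d)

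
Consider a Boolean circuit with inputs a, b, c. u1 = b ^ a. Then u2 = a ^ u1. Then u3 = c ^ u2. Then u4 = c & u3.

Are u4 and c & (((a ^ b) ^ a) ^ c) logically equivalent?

Yes

u1 = b ^ a
u2 = a ^ u1 = a ^ (b ^ a)
u3 = c ^ u2 = c ^ (a ^ (b ^ a))
u4 = c & u3 = c & (c ^ (a ^ (b ^ a)))
At a=0, b=0, c=0: circuit gives 0, formula gives 0.
At a=0, b=0, c=1: circuit gives 1, formula gives 1.
Agrees on all 8 inputs.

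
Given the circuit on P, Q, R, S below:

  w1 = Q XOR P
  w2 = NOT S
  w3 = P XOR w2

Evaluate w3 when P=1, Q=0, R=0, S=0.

w2 = NOT 0 = 1
w3 = 1 XOR 1 = 0

0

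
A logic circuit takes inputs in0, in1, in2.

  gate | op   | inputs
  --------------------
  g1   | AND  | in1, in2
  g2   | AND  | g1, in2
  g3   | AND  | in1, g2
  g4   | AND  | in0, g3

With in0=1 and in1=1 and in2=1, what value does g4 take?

1

g1 = 1 AND 1 = 1
g2 = 1 AND 1 = 1
g3 = 1 AND 1 = 1
g4 = 1 AND 1 = 1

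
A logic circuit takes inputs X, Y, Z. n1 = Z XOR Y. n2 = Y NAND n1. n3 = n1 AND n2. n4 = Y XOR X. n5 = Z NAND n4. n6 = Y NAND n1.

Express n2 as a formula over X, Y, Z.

Y NAND (Z XOR Y)

n1 = Z XOR Y
n2 = Y NAND n1 = Y NAND (Z XOR Y)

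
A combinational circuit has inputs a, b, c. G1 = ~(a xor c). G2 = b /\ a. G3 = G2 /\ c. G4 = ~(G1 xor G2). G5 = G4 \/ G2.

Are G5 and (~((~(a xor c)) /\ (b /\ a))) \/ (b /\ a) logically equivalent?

G1 = ~(a xor c)
G2 = b /\ a
G4 = ~(G1 xor G2) = ~((~(a xor c)) xor (b /\ a))
G5 = G4 \/ G2 = (~((~(a xor c)) xor (b /\ a))) \/ (b /\ a)
At a=0, b=0, c=0: circuit gives 0, formula gives 1.

No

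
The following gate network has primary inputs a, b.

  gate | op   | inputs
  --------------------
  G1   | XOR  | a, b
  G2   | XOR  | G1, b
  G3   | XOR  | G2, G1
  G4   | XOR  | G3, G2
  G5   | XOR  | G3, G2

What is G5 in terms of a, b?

(((a XOR b) XOR b) XOR (a XOR b)) XOR ((a XOR b) XOR b)

G1 = a XOR b
G2 = G1 XOR b = (a XOR b) XOR b
G3 = G2 XOR G1 = ((a XOR b) XOR b) XOR (a XOR b)
G5 = G3 XOR G2 = (((a XOR b) XOR b) XOR (a XOR b)) XOR ((a XOR b) XOR b)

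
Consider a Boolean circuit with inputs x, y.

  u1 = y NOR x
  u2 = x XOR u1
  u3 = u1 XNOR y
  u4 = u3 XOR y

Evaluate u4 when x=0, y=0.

0

u1 = 0 NOR 0 = 1
u3 = 1 XNOR 0 = 0
u4 = 0 XOR 0 = 0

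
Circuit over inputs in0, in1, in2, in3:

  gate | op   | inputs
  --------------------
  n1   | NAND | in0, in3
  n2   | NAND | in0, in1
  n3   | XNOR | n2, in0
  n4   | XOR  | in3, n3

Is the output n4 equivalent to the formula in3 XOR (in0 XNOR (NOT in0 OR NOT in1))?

n2 = in0 NAND in1
n3 = n2 XNOR in0 = (in0 NAND in1) XNOR in0
n4 = in3 XOR n3 = in3 XOR ((in0 NAND in1) XNOR in0)
At in0=0, in1=0, in2=0, in3=0: circuit gives 0, formula gives 0.
At in0=0, in1=0, in2=0, in3=1: circuit gives 1, formula gives 1.
Agrees on all 16 inputs.

Yes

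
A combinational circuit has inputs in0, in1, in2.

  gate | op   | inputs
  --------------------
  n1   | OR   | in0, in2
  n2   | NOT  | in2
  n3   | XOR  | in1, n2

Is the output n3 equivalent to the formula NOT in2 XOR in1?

Yes

n2 = NOT in2
n3 = in1 XOR n2 = in1 XOR NOT in2
At in0=0, in1=0, in2=1: circuit gives 0, formula gives 0.
At in0=0, in1=0, in2=0: circuit gives 1, formula gives 1.
Agrees on all 8 inputs.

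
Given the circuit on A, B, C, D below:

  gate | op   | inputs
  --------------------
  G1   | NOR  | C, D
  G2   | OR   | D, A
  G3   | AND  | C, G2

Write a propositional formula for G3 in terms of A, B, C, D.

G2 = D OR A
G3 = C AND G2 = C AND (D OR A)

C AND (D OR A)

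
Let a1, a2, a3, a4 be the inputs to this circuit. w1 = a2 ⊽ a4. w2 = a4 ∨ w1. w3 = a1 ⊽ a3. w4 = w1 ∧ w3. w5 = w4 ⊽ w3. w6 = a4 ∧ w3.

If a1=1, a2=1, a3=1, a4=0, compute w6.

w3 = 1 ⊽ 1 = 0
w6 = 0 ∧ 0 = 0

0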